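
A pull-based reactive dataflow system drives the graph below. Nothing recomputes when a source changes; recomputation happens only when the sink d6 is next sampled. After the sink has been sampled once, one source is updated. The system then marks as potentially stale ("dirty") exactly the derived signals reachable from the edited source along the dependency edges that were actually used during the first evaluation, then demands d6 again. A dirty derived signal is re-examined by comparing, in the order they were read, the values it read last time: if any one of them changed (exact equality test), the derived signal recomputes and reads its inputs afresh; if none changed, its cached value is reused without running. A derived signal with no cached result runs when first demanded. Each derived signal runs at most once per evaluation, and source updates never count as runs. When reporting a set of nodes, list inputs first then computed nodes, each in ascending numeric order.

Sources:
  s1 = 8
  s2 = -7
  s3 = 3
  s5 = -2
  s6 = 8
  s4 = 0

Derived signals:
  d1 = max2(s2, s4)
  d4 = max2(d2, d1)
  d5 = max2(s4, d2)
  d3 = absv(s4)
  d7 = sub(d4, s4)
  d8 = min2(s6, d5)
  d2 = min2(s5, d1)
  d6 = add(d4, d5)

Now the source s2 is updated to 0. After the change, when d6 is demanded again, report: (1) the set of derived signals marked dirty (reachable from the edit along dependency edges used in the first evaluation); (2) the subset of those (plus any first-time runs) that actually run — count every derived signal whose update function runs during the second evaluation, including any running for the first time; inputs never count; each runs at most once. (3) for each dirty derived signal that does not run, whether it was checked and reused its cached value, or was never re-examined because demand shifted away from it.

Marked dirty: d1, d2, d4, d5, d6.
Derived signals that run: d1 — 1 in total.
Checked but reused from cache: d2, d4, d5, d6.
Key observation: the change is absorbed at d1 — it re-runs but produces the same value, and the output's value is unchanged.

First evaluation (everything demanded from the output):
  d1 = max2(-7, 0) = 0
  d2 = min2(-2, 0) = -2
  d4 = max2(-2, 0) = 0
  d5 = max2(0, -2) = 0
  d6 = add(0, 0) = 0

Propagation after the edit:
  d1: runs — s2 -7->0; result 0 (same value as before).
  d2: checked — values it read are unchanged (s5 unchanged, d1 unchanged); reused cached -2 without running.
  d4: checked — values it read are unchanged (d2 unchanged, d1 unchanged); reused cached 0 without running.
  d5: checked — values it read are unchanged (s4 unchanged, d2 unchanged); reused cached 0 without running.
  d6: checked — values it read are unchanged (d4 unchanged, d5 unchanged); reused cached 0 without running.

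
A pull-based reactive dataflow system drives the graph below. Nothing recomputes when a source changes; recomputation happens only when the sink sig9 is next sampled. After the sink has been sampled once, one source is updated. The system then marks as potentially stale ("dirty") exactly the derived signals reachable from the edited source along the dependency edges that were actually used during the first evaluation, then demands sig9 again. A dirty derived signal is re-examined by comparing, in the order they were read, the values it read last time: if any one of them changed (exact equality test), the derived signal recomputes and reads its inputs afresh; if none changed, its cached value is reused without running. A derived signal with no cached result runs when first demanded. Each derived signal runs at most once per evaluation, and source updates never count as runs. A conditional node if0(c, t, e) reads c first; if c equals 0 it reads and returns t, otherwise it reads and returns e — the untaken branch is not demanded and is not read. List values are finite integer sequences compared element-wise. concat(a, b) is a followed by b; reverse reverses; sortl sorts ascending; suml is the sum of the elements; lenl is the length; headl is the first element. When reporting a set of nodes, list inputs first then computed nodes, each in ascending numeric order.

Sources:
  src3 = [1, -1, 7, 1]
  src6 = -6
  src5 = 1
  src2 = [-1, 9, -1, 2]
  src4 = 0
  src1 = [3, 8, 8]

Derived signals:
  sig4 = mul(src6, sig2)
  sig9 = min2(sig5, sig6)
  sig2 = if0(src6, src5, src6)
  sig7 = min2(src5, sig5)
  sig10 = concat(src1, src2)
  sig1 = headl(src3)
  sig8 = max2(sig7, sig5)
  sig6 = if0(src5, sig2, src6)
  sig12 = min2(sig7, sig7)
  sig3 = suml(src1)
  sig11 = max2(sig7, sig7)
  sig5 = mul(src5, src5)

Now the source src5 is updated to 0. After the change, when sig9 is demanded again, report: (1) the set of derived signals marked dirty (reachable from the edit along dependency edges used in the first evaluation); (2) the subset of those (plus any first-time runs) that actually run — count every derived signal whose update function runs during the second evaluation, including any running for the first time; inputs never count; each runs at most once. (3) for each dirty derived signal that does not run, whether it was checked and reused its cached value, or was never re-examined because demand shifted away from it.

Marked dirty: sig5, sig6, sig9.
Derived signals that run: sig2, sig5, sig6, sig9 — 4 in total.
Every dirty derived signal ran.
Key observation: a condition flipped, so demand reaches new nodes — sig2 runs for the first time.

First evaluation (everything demanded from the output):
  sig5 = mul(1, 1) = 1
  sig6 = if0(src5=1 -> else branch src6) = -6
  sig9 = min2(1, -6) = -6

Propagation after the edit:
  sig2: demanded for the first time — runs, produces -6.
  sig5: runs — src5 1->0; src5 1->0; result 0.
  sig6: runs — src5 1->0; result -6 (same value as before).
  sig9: runs — sig5 1->0; result -6 (same value as before).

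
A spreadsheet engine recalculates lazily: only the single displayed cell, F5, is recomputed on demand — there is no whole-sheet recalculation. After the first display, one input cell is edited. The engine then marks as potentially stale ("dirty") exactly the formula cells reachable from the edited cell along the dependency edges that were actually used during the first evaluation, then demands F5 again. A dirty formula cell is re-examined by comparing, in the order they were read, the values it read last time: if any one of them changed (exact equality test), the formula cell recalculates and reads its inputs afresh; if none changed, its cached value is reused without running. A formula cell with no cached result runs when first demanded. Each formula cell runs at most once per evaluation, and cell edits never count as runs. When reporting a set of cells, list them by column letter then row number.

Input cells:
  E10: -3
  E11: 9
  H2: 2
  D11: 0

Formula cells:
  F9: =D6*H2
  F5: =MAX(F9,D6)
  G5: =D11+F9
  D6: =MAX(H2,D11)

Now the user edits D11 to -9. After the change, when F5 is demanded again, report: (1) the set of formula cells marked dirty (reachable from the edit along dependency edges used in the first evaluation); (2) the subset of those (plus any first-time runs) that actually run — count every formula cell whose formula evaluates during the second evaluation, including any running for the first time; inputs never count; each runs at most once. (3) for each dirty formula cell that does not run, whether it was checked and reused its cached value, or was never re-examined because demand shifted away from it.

Marked dirty: D6, F5, F9.
Formula cells that run: D6 — 1 in total.
Checked but reused from cache: F5, F9.
Key observation: the change is absorbed at D6 — it re-runs but produces the same value, and the output's value is unchanged.

First evaluation (everything demanded from the output):
  D6 = MAX(2, 0) = 2
  F9 = 2 * 2 = 4
  F5 = MAX(4, 2) = 4

Propagation after the edit:
  D6: runs — D11 0->-9; result 2 (same value as before).
  F9: checked — values it read are unchanged (D6 unchanged, H2 unchanged); reused cached 4 without running.
  F5: checked — values it read are unchanged (F9 unchanged, D6 unchanged); reused cached 4 without running.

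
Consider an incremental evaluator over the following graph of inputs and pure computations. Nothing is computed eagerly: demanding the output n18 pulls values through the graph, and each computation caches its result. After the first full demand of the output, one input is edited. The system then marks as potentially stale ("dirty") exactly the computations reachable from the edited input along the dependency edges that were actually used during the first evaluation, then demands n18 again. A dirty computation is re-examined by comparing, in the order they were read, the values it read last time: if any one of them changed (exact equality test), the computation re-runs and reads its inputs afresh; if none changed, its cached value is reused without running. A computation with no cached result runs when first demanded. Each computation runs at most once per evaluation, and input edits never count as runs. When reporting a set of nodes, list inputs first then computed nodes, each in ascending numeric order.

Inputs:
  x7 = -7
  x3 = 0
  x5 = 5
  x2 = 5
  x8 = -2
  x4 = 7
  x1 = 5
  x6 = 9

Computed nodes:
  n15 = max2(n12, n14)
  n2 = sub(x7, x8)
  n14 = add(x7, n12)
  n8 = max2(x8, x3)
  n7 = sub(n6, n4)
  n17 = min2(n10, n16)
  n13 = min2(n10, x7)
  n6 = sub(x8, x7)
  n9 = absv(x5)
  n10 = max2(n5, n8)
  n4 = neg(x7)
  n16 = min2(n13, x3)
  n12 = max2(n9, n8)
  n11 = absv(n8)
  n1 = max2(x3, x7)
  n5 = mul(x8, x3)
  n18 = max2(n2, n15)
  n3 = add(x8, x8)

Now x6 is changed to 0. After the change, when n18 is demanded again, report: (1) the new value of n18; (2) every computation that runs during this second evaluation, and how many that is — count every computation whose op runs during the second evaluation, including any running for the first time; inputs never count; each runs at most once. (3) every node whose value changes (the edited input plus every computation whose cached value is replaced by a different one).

Initial pass — values computed on the first demand:
  n2 = sub(-7, -2) = -5
  n8 = max2(-2, 0) = 0
  n9 = absv(5) = 5
  n12 = max2(5, 0) = 5
  n14 = add(-7, 5) = -2
  n15 = max2(5, -2) = 5
  n18 = max2(-5, 5) = 5

Second demand — change propagation:
  no demanded computation ever read x6, so the edit dirties nothing and nothing runs.

The important point: nothing the output needs ever reads x6, so the edit is invisible to it.

n18 now evaluates to 5.
Run set: none (0 run).
Changed values: x6.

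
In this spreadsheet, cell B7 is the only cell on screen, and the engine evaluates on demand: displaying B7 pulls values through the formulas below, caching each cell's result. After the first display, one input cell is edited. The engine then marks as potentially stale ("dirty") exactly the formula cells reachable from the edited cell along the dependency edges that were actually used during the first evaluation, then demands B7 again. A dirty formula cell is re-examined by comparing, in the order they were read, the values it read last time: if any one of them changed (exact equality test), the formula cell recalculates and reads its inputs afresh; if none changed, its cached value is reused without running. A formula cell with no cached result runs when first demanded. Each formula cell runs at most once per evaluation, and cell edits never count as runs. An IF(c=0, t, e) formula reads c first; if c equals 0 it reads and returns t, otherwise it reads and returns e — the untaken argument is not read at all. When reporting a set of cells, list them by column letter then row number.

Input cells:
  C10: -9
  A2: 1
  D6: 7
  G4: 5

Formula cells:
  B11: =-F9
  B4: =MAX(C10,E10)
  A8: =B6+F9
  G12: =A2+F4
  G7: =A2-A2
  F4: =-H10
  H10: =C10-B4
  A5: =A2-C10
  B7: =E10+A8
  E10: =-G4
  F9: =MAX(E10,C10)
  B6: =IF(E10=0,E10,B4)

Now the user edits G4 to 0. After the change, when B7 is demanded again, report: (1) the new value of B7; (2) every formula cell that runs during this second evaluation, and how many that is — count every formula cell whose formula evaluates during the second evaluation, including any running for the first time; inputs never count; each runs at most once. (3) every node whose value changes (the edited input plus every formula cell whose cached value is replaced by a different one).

Initial pass — values computed on the first demand:
  E10 = -(5) = -5
  B4 = MAX(-9, -5) = -5
  B6 = IF(E10=0: E10=-5 -> else branch B4) = -5
  F9 = MAX(-5, -9) = -5
  A8 = -5 + -5 = -10
  B7 = -5 + -10 = -15

Second demand — change propagation:
  E10: re-runs because G4 5->0; new result 0.
  B4: dirty yet unreached — the second evaluation never asks for it.
  B6: re-runs because E10 -5->0; new result 0.
  F9: re-runs because E10 -5->0; new result 0.
  A8: re-runs because B6 -5->0; F9 -5->0; new result 0.
  B7: re-runs because E10 -5->0; A8 -10->0; new result 0.

The important point: the flipped condition redirects demand; B4 is left stale, never re-checked.

B7 now evaluates to 0.
Run set: A8, B6, B7, E10, F9 (5 run).
Changed values: A8, B6, B7, E10, F9, G4.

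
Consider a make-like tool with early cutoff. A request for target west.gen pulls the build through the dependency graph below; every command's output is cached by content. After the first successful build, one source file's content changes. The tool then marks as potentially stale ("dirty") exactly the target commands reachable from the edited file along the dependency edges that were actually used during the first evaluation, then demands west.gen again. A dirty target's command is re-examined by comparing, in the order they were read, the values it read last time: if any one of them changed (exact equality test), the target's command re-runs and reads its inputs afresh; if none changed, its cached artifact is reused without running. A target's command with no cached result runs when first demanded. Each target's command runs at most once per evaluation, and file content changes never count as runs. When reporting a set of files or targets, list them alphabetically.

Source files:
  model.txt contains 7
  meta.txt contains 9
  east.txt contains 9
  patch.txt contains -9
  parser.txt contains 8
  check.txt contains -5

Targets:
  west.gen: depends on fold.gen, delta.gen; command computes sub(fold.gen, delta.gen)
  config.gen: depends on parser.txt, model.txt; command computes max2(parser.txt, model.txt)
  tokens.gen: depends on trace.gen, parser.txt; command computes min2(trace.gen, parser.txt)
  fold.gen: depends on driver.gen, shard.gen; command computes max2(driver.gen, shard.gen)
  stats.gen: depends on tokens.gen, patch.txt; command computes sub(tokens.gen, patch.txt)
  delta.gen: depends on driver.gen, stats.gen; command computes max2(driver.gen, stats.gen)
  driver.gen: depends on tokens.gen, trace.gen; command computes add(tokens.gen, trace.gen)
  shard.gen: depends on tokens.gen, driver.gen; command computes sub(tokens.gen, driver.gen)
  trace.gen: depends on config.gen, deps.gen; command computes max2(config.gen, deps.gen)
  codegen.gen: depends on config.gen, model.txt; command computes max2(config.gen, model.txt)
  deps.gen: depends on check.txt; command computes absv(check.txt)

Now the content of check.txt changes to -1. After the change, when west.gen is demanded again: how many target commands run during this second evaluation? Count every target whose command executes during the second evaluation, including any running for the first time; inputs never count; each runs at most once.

First demand of the output computes:
  config.gen = max2(8, 7) = 8
  deps.gen = absv(-5) = 5
  trace.gen = max2(8, 5) = 8
  tokens.gen = min2(8, 8) = 8
  driver.gen = add(8, 8) = 16
  shard.gen = sub(8, 16) = -8
  fold.gen = max2(16, -8) = 16
  stats.gen = sub(8, -9) = 17
  delta.gen = max2(16, 17) = 17
  west.gen = sub(16, 17) = -1

After the edit, cleaning proceeds:
  deps.gen: a read changed (check.txt -5->-1) — executes, giving 1.
  trace.gen: a read changed (deps.gen 5->1) — executes, giving 8 — identical to its old value.
  tokens.gen: dirty, but its reads are unchanged (trace.gen unchanged, parser.txt unchanged); cached 8 stands.
  driver.gen: dirty, but its reads are unchanged (tokens.gen unchanged, trace.gen unchanged); cached 16 stands.
  shard.gen: dirty, but its reads are unchanged (tokens.gen unchanged, driver.gen unchanged); cached -8 stands.
  fold.gen: dirty, but its reads are unchanged (driver.gen unchanged, shard.gen unchanged); cached 16 stands.
  stats.gen: dirty, but its reads are unchanged (tokens.gen unchanged, patch.txt unchanged); cached 17 stands.
  delta.gen: dirty, but its reads are unchanged (driver.gen unchanged, stats.gen unchanged); cached 17 stands.
  west.gen: dirty, but its reads are unchanged (fold.gen unchanged, delta.gen unchanged); cached -1 stands.

Note the absorption at trace.gen: it re-runs yet its value is the same, leaving the output's value untouched.

2 target commands run: deps.gen, trace.gen.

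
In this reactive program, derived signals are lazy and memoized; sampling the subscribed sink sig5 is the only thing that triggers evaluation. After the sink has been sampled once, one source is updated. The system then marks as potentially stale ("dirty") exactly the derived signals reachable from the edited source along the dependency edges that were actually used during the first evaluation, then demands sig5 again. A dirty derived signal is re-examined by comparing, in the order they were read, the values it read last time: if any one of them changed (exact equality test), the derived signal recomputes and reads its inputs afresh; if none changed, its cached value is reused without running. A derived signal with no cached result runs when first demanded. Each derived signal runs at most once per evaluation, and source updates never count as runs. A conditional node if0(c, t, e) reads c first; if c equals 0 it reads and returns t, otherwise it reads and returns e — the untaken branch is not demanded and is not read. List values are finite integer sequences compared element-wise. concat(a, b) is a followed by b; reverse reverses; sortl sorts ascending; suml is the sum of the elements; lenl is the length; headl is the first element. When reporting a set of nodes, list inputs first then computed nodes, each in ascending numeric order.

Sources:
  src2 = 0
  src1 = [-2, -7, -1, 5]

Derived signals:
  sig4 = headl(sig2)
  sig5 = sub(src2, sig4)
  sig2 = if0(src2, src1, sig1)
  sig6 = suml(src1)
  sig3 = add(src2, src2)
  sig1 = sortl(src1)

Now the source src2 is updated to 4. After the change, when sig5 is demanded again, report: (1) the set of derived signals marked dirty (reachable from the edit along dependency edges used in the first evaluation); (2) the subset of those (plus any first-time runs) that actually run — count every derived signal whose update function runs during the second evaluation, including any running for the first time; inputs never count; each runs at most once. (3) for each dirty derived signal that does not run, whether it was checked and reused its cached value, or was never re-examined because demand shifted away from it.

The edit dirties: sig2, sig4, sig5.
4 derived signals run: sig1, sig2, sig4, sig5.
No dirty derived signal escaped a run.
Note the branch switch — sig1 had no cache and runs now for the first time.

First demand of the output computes:
  sig2 = if0(src2=0 -> then branch src1) = [-2, -7, -1, 5]
  sig4 = headl([-2, -7, -1, 5]) = -2
  sig5 = sub(0, -2) = 2

After the edit, cleaning proceeds:
  sig1: had never run; runs now, result [-7, -2, -1, 5].
  sig2: a read changed (src2 0->4) — executes, giving [-7, -2, -1, 5].
  sig4: a read changed (sig2 [-2, -7, -1, 5]->[-7, -2, -1, 5]) — executes, giving -7.
  sig5: a read changed (src2 0->4; sig4 -2->-7) — executes, giving 11.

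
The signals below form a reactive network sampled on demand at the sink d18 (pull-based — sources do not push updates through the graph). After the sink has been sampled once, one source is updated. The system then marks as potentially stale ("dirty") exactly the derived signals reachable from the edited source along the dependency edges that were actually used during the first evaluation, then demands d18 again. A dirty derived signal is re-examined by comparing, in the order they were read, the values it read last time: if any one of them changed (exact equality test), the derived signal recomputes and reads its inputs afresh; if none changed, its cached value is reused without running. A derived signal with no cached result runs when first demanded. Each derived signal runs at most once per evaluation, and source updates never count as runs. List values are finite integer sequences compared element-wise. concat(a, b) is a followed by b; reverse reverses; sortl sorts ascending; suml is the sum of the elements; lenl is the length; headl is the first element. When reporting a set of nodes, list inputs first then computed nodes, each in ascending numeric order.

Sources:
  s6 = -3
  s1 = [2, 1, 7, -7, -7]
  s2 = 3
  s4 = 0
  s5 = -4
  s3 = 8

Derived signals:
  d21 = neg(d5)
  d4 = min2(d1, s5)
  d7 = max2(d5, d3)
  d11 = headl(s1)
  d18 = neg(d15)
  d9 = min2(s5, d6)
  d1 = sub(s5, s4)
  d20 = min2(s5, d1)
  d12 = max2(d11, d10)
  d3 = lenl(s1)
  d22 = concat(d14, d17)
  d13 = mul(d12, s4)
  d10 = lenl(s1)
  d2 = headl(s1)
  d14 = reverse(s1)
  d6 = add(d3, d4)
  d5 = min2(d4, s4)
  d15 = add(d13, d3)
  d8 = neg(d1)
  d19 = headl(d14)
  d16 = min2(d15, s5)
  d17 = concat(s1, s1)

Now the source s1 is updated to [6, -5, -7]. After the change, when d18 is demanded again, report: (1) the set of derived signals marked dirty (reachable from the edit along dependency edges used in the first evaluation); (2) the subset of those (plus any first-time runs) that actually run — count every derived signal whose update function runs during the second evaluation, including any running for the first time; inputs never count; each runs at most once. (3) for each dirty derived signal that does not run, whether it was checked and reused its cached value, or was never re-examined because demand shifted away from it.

Dirty set: d3, d10, d11, d12, d13, d15, d18.
Run set: d3, d10, d11, d12, d13, d15, d18 (7 run).
All dirty derived signals ended up running.

Initial pass — values computed on the first demand:
  d3 = lenl([2, 1, 7, -7, -7]) = 5
  d10 = lenl([2, 1, 7, -7, -7]) = 5
  d11 = headl([2, 1, 7, -7, -7]) = 2
  d12 = max2(2, 5) = 5
  d13 = mul(5, 0) = 0
  d15 = add(0, 5) = 5
  d18 = neg(5) = -5

Second demand — change propagation:
  d3: re-runs because s1 [2, 1, 7, -7, -7]->[6, -5, -7]; new result 3.
  d10: re-runs because s1 [2, 1, 7, -7, -7]->[6, -5, -7]; new result 3.
  d11: re-runs because s1 [2, 1, 7, -7, -7]->[6, -5, -7]; new result 6.
  d12: re-runs because d11 2->6; d10 5->3; new result 6.
  d13: re-runs because d12 5->6; new result 0 (unchanged).
  d15: re-runs because d3 5->3; new result 3.
  d18: re-runs because d15 5->3; new result -3.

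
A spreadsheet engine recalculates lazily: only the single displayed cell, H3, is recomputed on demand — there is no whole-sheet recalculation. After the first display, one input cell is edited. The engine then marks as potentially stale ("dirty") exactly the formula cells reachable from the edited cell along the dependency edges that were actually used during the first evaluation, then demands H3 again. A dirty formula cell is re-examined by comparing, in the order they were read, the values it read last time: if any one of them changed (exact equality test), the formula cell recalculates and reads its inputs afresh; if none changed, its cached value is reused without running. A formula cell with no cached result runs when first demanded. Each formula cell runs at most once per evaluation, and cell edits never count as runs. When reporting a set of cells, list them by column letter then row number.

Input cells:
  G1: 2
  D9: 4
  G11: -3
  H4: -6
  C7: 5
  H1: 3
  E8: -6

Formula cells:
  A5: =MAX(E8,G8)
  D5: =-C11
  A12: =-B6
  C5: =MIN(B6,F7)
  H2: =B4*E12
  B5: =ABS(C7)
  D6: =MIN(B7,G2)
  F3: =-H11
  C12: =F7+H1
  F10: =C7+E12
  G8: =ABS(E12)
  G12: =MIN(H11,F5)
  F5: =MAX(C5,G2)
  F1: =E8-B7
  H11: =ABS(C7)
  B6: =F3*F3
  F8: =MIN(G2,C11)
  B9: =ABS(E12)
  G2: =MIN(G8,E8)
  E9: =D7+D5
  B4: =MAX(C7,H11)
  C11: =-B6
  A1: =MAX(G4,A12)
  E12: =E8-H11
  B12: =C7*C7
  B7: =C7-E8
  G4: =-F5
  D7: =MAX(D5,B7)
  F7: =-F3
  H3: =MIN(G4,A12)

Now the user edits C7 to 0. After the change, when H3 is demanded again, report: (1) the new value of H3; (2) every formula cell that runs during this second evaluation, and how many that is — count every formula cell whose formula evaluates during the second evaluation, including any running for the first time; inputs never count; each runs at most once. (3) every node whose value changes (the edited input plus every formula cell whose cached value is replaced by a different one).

New value of H3: 0.
Formula cells that run: A12, B6, C5, E12, F3, F5, F7, G2, G4, G8, H3, H11 — 12 in total.
Values that change: A12, B6, C5, C7, E12, F3, F5, F7, G4, G8, H3, H11.

First evaluation (everything demanded from the output):
  H11 = ABS(5) = 5
  E12 = -6 - 5 = -11
  F3 = -(5) = -5
  B6 = -5 * -5 = 25
  A12 = -(25) = -25
  F7 = -(-5) = 5
  C5 = MIN(25, 5) = 5
  G8 = ABS(-11) = 11
  G2 = MIN(11, -6) = -6
  F5 = MAX(5, -6) = 5
  G4 = -(5) = -5
  H3 = MIN(-5, -25) = -25

Propagation after the edit:
  H11: runs — C7 5->0; result 0.
  E12: runs — H11 5->0; result -6.
  F3: runs — H11 5->0; result 0.
  B6: runs — F3 -5->0; F3 -5->0; result 0.
  A12: runs — B6 25->0; result 0.
  F7: runs — F3 -5->0; result 0.
  C5: runs — B6 25->0; F7 5->0; result 0.
  G8: runs — E12 -11->-6; result 6.
  G2: runs — G8 11->6; result -6 (same value as before).
  F5: runs — C5 5->0; result 0.
  G4: runs — F5 5->0; result 0.
  H3: runs — G4 -5->0; A12 -25->0; result 0.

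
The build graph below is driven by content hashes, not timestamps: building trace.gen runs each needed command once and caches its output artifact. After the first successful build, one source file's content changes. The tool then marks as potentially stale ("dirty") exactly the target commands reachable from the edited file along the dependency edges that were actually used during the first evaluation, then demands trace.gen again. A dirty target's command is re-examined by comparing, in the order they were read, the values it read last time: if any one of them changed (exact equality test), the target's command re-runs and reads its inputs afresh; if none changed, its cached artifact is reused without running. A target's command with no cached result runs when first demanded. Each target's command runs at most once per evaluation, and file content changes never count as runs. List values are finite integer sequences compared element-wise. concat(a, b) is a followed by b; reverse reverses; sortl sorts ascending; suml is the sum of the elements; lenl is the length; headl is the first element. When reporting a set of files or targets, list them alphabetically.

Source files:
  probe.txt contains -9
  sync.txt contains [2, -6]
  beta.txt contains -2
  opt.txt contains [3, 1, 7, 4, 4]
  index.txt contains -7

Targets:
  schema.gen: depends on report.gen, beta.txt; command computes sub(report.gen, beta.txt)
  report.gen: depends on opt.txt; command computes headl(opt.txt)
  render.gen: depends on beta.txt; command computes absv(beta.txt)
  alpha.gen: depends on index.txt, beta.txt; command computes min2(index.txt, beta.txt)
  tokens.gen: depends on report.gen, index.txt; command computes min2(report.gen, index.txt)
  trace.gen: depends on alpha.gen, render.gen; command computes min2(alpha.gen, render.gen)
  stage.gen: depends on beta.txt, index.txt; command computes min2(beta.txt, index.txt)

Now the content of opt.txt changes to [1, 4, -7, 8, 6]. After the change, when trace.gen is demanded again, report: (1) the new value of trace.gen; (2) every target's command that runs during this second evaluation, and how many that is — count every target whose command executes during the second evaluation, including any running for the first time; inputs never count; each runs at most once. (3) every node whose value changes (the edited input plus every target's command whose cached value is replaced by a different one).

Initial pass — values computed on the first demand:
  alpha.gen = min2(-7, -2) = -7
  render.gen = absv(-2) = 2
  trace.gen = min2(-7, 2) = -7

Second demand — change propagation:
  no demanded computation ever read opt.txt, so the edit dirties nothing and nothing runs.

The important point: nothing the output needs ever reads opt.txt, so the edit is invisible to it.

trace.gen now evaluates to -7.
Run set: none (0 run).
Changed values: opt.txt.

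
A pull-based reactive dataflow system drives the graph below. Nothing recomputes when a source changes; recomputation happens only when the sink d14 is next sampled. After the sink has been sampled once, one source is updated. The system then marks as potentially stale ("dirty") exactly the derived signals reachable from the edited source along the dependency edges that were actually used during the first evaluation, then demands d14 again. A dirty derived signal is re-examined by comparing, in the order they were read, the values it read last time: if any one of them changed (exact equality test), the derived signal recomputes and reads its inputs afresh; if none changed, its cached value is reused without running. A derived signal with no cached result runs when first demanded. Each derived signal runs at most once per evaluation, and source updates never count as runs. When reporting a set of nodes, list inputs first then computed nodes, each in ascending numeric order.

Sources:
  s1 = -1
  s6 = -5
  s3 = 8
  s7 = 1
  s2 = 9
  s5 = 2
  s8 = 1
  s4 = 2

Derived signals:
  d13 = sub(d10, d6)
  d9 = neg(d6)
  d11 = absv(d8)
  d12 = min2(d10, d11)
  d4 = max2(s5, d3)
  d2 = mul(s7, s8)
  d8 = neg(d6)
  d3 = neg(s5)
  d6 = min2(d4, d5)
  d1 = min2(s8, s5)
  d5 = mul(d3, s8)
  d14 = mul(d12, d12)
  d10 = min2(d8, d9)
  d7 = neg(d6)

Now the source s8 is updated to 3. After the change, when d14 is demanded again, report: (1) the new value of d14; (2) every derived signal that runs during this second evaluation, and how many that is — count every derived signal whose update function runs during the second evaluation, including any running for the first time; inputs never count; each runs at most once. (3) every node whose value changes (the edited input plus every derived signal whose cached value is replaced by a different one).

First evaluation (everything demanded from the output):
  d3 = neg(2) = -2
  d4 = max2(2, -2) = 2
  d5 = mul(-2, 1) = -2
  d6 = min2(2, -2) = -2
  d8 = neg(-2) = 2
  d9 = neg(-2) = 2
  d10 = min2(2, 2) = 2
  d11 = absv(2) = 2
  d12 = min2(2, 2) = 2
  d14 = mul(2, 2) = 4

Propagation after the edit:
  d5: runs — s8 1->3; result -6.
  d6: runs — d5 -2->-6; result -6.
  d8: runs — d6 -2->-6; result 6.
  d9: runs — d6 -2->-6; result 6.
  d10: runs — d8 2->6; d9 2->6; result 6.
  d11: runs — d8 2->6; result 6.
  d12: runs — d10 2->6; d11 2->6; result 6.
  d14: runs — d12 2->6; d12 2->6; result 36.

New value of d14: 36.
Derived signals that run: d5, d6, d8, d9, d10, d11, d12, d14 — 8 in total.
Values that change: s8, d5, d6, d8, d9, d10, d11, d12, d14.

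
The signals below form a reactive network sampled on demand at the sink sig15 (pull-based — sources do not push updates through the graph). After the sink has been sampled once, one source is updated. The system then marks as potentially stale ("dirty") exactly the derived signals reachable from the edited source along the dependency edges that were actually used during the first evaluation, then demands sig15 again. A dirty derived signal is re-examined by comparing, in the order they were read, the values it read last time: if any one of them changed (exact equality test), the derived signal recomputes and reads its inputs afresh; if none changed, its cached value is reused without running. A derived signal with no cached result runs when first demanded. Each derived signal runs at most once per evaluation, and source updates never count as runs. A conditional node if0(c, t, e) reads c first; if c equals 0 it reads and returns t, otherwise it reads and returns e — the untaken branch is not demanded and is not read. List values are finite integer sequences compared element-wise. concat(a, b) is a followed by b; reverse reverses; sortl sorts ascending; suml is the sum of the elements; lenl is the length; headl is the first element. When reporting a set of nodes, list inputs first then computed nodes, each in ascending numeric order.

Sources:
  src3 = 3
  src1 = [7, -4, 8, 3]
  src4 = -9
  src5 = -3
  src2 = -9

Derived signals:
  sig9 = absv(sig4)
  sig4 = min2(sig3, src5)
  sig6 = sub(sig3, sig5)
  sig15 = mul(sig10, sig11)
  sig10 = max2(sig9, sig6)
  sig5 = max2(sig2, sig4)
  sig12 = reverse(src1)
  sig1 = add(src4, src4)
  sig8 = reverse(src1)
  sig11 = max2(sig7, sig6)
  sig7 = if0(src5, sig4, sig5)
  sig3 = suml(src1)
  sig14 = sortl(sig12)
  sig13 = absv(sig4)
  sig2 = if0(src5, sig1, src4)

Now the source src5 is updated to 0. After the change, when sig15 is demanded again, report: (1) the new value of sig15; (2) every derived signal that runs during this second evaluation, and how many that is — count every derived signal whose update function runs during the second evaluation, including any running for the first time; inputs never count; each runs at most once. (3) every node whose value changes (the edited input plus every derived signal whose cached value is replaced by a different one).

Initial pass — values computed on the first demand:
  sig2 = if0(src5=-3 -> else branch src4) = -9
  sig3 = suml([7, -4, 8, 3]) = 14
  sig4 = min2(14, -3) = -3
  sig5 = max2(-9, -3) = -3
  sig6 = sub(14, -3) = 17
  sig7 = if0(src5=-3 -> else branch sig5) = -3
  sig9 = absv(-3) = 3
  sig10 = max2(3, 17) = 17
  sig11 = max2(-3, 17) = 17
  sig15 = mul(17, 17) = 289

Second demand — change propagation:
  sig1: newly demanded (no cache) — executes and yields -18.
  sig2: re-runs because src5 -3->0; new result -18.
  sig4: re-runs because src5 -3->0; new result 0.
  sig5: re-runs because sig2 -9->-18; sig4 -3->0; new result 0.
  sig6: re-runs because sig5 -3->0; new result 14.
  sig7: re-runs because src5 -3->0; sig5 -3->0; new result 0.
  sig9: re-runs because sig4 -3->0; new result 0.
  sig10: re-runs because sig9 3->0; sig6 17->14; new result 14.
  sig11: re-runs because sig7 -3->0; sig6 17->14; new result 14.
  sig15: re-runs because sig10 17->14; sig11 17->14; new result 196.

The important point: the flipped condition pulls in fresh nodes; sig1 runs for the first time.

sig15 now evaluates to 196.
Run set: sig1, sig2, sig4, sig5, sig6, sig7, sig9, sig10, sig11, sig15 (10 run).
Changed values: src5, sig2, sig4, sig5, sig6, sig7, sig9, sig10, sig11, sig15.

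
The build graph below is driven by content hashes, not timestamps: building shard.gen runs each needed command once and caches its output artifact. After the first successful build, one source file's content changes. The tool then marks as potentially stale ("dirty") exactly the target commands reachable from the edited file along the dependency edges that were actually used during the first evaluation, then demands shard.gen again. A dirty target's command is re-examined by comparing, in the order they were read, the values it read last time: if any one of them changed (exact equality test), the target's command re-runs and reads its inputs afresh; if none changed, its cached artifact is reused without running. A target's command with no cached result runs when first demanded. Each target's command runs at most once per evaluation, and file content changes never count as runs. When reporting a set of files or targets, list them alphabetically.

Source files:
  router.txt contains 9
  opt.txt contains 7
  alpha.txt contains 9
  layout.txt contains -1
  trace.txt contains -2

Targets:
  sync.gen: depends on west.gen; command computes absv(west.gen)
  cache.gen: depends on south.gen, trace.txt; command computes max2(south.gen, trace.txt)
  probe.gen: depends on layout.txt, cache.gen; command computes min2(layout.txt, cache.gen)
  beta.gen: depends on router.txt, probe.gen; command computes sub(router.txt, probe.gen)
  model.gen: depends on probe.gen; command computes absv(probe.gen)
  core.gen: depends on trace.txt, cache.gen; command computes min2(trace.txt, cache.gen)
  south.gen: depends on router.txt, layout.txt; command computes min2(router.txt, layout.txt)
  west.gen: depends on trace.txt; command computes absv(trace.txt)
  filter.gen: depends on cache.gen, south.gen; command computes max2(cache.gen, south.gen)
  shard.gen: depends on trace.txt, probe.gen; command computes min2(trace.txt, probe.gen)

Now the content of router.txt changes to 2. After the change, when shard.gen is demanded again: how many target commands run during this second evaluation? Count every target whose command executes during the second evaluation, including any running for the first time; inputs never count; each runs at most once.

Run set: south.gen (1 run).
The important point: south.gen recomputes to an identical value, and the output ends up unchanged.

Initial pass — values computed on the first demand:
  south.gen = min2(9, -1) = -1
  cache.gen = max2(-1, -2) = -1
  probe.gen = min2(-1, -1) = -1
  shard.gen = min2(-2, -1) = -2

Second demand — change propagation:
  south.gen: re-runs because router.txt 9->2; new result -1 (unchanged).
  cache.gen: re-examined; everything it read last time is the same (south.gen unchanged, trace.txt unchanged) — cache -1 kept, no run.
  probe.gen: re-examined; everything it read last time is the same (layout.txt unchanged, cache.gen unchanged) — cache -1 kept, no run.
  shard.gen: re-examined; everything it read last time is the same (trace.txt unchanged, probe.gen unchanged) — cache -2 kept, no run.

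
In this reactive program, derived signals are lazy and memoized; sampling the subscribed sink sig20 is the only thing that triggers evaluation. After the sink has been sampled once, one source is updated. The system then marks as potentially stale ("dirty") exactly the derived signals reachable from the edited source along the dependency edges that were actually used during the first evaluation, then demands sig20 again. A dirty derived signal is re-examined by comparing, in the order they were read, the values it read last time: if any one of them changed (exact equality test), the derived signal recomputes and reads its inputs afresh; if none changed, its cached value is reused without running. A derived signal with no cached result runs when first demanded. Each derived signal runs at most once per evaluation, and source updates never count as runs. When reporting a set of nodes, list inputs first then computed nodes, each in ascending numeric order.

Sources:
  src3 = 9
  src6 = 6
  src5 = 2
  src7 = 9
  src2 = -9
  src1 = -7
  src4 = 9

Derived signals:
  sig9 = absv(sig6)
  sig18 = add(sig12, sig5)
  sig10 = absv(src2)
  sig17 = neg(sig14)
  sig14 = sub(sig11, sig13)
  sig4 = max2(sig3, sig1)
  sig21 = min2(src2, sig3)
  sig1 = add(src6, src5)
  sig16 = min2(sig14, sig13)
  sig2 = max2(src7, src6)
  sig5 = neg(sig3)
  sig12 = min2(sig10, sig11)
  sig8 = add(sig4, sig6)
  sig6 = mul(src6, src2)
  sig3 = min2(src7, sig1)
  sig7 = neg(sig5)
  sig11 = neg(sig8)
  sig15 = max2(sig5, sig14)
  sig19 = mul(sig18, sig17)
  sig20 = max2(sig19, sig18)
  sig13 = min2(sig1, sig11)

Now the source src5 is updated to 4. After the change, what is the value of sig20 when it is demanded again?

Demanding sig20 again yields 0.

First demand of the output computes:
  sig1 = add(6, 2) = 8
  sig3 = min2(9, 8) = 8
  sig4 = max2(8, 8) = 8
  sig5 = neg(8) = -8
  sig6 = mul(6, -9) = -54
  sig8 = add(8, -54) = -46
  sig10 = absv(-9) = 9
  sig11 = neg(-46) = 46
  sig12 = min2(9, 46) = 9
  sig13 = min2(8, 46) = 8
  sig14 = sub(46, 8) = 38
  sig17 = neg(38) = -38
  sig18 = add(9, -8) = 1
  sig19 = mul(1, -38) = -38
  sig20 = max2(-38, 1) = 1

After the edit, cleaning proceeds:
  sig1: a read changed (src5 2->4) — executes, giving 10.
  sig3: a read changed (sig1 8->10) — executes, giving 9.
  sig4: a read changed (sig3 8->9; sig1 8->10) — executes, giving 10.
  sig5: a read changed (sig3 8->9) — executes, giving -9.
  sig8: a read changed (sig4 8->10) — executes, giving -44.
  sig11: a read changed (sig8 -46->-44) — executes, giving 44.
  sig12: a read changed (sig11 46->44) — executes, giving 9 — identical to its old value.
  sig13: a read changed (sig1 8->10; sig11 46->44) — executes, giving 10.
  sig14: a read changed (sig11 46->44; sig13 8->10) — executes, giving 34.
  sig17: a read changed (sig14 38->34) — executes, giving -34.
  sig18: a read changed (sig5 -8->-9) — executes, giving 0.
  sig19: a read changed (sig18 1->0; sig17 -38->-34) — executes, giving 0.
  sig20: a read changed (sig19 -38->0; sig18 1->0) — executes, giving 0.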